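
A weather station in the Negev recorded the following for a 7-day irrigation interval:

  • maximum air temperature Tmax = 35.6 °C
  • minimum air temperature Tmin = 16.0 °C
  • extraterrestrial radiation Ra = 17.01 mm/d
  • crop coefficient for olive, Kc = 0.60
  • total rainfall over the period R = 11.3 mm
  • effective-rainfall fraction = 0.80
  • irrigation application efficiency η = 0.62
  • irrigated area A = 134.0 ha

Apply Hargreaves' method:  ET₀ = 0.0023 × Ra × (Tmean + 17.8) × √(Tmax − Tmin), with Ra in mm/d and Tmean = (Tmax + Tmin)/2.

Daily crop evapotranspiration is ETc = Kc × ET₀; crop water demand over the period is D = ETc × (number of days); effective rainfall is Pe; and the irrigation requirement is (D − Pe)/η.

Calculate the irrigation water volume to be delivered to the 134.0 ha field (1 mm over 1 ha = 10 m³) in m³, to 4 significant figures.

Tmean = (35.6 + 16.0)/2 = 25.80 °C
ET₀ = 0.0023 × 17.01 × (25.80 + 17.8) × √19.6 = 0.0023 × 17.01 × 43.60 × 4.4272 = 7.5518 mm/d
ETc = Kc × ET₀ = 0.60 × 7.5518 = 4.5311 mm/d
Crop demand D = ETc × 7 d = 4.5311 × 7 = 31.718 mm
Pe = 0.80 × 11.3 = 9.040 mm
D − Pe = 31.718 − 9.040 = 22.678 mm
Gross irrigation = 22.678 / 0.62 = 36.577 mm
Volume = 36.577 mm × 134.0 ha × 10 = 49013.2 m³

49010 m³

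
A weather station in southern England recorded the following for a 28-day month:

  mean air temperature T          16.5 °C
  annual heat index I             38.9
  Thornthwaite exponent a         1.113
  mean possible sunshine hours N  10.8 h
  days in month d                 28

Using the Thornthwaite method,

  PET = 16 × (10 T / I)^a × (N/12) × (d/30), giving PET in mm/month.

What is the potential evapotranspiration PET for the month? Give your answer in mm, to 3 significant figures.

10T/I = 10 × 16.5 / 38.9 = 4.2416
(10T/I)^a = 4.2416^1.113 = 4.9939
Uncorrected PET = 16 × 4.9939 = 79.902 mm
Correction = (N/12)(d/30) = (10.8/12)(28/30) = 0.8400
PET = 79.902 × 0.8400 = 67.118 mm/month

67.1 mm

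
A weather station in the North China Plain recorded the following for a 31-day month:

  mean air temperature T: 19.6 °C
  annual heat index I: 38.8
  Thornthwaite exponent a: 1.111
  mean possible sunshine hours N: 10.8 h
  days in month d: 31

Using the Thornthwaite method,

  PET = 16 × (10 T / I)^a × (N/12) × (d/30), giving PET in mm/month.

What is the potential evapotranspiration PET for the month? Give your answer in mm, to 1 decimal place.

90.0 mm

10T/I = 10 × 19.6 / 38.8 = 5.0515
(10T/I)^a = 5.0515^1.111 = 6.0464
Uncorrected PET = 16 × 6.0464 = 96.742 mm
Correction = (N/12)(d/30) = (10.8/12)(31/30) = 0.9300
PET = 96.742 × 0.9300 = 89.970 mm/month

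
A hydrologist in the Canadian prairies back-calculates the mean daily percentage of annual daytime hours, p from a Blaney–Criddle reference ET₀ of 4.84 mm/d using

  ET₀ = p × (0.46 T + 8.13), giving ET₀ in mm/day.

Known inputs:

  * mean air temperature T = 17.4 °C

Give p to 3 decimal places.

0.300

p = ET₀ / (0.46 T + 8.13) = 4.84 / (0.46 × 17.4 + 8.13) = 4.84 / 16.134 = 0.3000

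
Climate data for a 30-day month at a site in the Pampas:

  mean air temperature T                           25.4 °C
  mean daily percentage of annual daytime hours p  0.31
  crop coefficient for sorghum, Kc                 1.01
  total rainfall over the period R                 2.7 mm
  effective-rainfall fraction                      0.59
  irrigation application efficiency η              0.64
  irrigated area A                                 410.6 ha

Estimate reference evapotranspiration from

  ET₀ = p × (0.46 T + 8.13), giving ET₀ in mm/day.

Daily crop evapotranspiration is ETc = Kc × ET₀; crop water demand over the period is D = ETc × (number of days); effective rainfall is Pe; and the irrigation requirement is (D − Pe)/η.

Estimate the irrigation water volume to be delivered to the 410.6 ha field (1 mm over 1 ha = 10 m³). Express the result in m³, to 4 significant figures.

1184000 m³

ET₀ = 0.31 × (0.46 × 25.4 + 8.13) = 0.31 × 19.814 = 6.1423 mm/d
ETc = Kc × ET₀ = 1.01 × 6.1423 = 6.2037 mm/d
Crop demand D = ETc × 30 d = 6.2037 × 30 = 186.111 mm
Pe = 0.59 × 2.7 = 1.593 mm
D − Pe = 186.111 − 1.593 = 184.518 mm
Gross irrigation = 184.518 / 0.64 = 288.309 mm
Volume = 288.309 mm × 410.6 ha × 10 = 1183796.8 m³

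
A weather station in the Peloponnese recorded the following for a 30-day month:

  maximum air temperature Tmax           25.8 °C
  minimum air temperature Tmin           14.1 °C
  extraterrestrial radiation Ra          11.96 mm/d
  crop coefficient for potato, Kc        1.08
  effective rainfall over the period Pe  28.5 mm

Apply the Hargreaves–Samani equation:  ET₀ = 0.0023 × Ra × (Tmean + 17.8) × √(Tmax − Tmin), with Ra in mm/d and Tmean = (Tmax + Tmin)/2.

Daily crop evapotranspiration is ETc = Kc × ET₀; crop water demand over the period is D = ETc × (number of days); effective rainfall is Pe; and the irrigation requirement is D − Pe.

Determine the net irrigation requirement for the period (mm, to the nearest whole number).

Tmean = (25.8 + 14.1)/2 = 19.95 °C
ET₀ = 0.0023 × 11.96 × (19.95 + 17.8) × √11.7 = 0.0023 × 11.96 × 37.75 × 3.4205 = 3.5519 mm/d
ETc = Kc × ET₀ = 1.08 × 3.5519 = 3.8361 mm/d
Crop demand D = ETc × 30 d = 3.8361 × 30 = 115.083 mm
D − Pe = 115.083 − 28.5 = 86.583 mm

87 mm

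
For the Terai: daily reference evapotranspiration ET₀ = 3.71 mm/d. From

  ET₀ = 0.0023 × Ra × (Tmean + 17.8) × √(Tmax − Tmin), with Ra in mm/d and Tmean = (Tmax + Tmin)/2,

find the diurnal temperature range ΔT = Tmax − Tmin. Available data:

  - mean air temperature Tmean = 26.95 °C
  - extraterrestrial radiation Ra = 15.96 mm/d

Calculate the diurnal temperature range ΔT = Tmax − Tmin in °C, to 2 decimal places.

√ΔT = ET₀ / [0.0023 × Ra × (Tmean+17.8)] = 3.71 / (0.0023 × 15.96 × 44.75) = 2.2585
ΔT = 2.2585² = 5.101 °C

5.10 °C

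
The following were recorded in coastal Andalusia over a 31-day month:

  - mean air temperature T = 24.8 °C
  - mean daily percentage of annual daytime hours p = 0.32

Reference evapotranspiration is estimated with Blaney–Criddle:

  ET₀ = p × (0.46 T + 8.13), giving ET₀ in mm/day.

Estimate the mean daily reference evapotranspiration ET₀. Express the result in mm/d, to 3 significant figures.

6.25 mm/d

ET₀ = 0.32 × (0.46 × 24.8 + 8.13) = 0.32 × 19.538 = 6.2522 mm/d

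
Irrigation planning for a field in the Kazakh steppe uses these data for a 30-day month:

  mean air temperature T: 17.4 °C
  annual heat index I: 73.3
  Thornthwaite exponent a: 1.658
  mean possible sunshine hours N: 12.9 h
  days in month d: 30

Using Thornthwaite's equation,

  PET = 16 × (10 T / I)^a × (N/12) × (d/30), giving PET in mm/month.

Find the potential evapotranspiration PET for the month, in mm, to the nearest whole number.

10T/I = 10 × 17.4 / 73.3 = 2.3738
(10T/I)^a = 2.3738^1.658 = 4.1926
Uncorrected PET = 16 × 4.1926 = 67.082 mm
Correction = (N/12)(d/30) = (12.9/12)(30/30) = 1.0750
PET = 67.082 × 1.0750 = 72.113 mm/month

72 mm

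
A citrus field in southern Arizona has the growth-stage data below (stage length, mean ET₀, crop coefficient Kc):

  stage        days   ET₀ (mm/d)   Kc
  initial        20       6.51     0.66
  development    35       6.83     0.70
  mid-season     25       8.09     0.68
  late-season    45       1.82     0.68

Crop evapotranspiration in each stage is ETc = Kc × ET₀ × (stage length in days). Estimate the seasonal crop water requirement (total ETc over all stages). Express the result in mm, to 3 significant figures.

initial: 0.66 × 6.51 × 20 = 85.93 mm
development: 0.70 × 6.83 × 35 = 167.34 mm
mid-season: 0.68 × 8.09 × 25 = 137.53 mm
late-season: 0.68 × 1.82 × 45 = 55.69 mm
Seasonal total = 446.49 mm

446 mm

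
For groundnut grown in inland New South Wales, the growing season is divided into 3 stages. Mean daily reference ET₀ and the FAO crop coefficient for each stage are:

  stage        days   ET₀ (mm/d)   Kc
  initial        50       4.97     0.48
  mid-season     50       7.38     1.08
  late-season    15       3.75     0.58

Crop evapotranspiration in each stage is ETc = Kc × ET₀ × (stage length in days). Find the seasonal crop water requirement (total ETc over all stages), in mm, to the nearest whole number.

initial: 0.48 × 4.97 × 50 = 119.28 mm
mid-season: 1.08 × 7.38 × 50 = 398.52 mm
late-season: 0.58 × 3.75 × 15 = 32.63 mm
Seasonal total = 550.43 mm

550 mm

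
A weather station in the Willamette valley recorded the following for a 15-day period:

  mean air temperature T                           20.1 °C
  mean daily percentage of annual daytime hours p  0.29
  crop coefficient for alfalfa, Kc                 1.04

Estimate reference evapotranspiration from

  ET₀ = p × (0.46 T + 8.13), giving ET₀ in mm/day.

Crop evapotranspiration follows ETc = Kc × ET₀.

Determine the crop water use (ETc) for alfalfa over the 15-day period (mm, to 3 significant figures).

ET₀ = 0.29 × (0.46 × 20.1 + 8.13) = 0.29 × 17.376 = 5.0390 mm/d
ETc = Kc × ET₀ = 1.04 × 5.0390 = 5.2406 mm/d
Over 15 days: 5.2406 × 15 = 78.609 mm

78.6 mm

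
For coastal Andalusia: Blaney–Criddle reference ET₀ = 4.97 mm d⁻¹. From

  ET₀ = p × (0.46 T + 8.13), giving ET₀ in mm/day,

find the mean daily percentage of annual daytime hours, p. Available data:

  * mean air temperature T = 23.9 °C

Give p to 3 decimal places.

p = ET₀ / (0.46 T + 8.13) = 4.97 / (0.46 × 23.9 + 8.13) = 4.97 / 19.124 = 0.2599

0.260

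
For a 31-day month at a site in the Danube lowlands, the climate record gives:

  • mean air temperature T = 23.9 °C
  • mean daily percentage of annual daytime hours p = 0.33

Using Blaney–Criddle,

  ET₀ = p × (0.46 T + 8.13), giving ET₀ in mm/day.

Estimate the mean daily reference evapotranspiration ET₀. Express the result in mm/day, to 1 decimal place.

ET₀ = 0.33 × (0.46 × 23.9 + 8.13) = 0.33 × 19.124 = 6.3109 mm/d

6.3 mm/day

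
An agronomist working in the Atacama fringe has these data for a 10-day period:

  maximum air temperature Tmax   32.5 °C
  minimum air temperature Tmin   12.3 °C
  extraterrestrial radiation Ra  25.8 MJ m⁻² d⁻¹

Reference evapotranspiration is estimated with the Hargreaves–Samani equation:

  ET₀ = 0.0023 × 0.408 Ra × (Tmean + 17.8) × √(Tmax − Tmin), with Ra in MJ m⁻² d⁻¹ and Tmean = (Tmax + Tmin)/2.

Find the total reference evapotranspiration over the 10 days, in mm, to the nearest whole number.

Tmean = (32.5 + 12.3)/2 = 22.40 °C
0.408 Ra = 0.408 × 25.8 = 10.5264 mm/d equivalent
ET₀ = 0.0023 × 10.5264 × (22.40 + 17.8) × √20.2 = 0.0023 × 10.5264 × 40.20 × 4.4944 = 4.3743 mm/d
Over 10 days: 4.3743 × 10 = 43.743 mm

44 mm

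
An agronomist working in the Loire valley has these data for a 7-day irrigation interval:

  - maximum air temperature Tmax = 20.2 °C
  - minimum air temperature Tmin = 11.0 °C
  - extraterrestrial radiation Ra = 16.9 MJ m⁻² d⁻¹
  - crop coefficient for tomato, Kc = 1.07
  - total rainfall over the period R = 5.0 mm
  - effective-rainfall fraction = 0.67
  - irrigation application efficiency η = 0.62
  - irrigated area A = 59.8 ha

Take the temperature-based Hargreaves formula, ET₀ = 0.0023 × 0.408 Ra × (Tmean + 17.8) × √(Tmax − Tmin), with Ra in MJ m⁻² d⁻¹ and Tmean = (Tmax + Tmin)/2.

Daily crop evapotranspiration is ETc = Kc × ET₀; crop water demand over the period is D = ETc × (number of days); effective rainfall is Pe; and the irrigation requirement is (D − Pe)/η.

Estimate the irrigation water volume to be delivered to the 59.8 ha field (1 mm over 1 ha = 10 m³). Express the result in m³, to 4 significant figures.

Tmean = (20.2 + 11.0)/2 = 15.60 °C
0.408 Ra = 0.408 × 16.9 = 6.8952 mm/d equivalent
ET₀ = 0.0023 × 6.8952 × (15.60 + 17.8) × √9.2 = 0.0023 × 6.8952 × 33.40 × 3.0332 = 1.6067 mm/d
ETc = Kc × ET₀ = 1.07 × 1.6067 = 1.7192 mm/d
Crop demand D = ETc × 7 d = 1.7192 × 7 = 12.034 mm
Pe = 0.67 × 5.0 = 3.350 mm
D − Pe = 12.034 − 3.350 = 8.684 mm
Gross irrigation = 8.684 / 0.62 = 14.006 mm
Volume = 14.006 mm × 59.8 ha × 10 = 8375.6 m³

8376 m³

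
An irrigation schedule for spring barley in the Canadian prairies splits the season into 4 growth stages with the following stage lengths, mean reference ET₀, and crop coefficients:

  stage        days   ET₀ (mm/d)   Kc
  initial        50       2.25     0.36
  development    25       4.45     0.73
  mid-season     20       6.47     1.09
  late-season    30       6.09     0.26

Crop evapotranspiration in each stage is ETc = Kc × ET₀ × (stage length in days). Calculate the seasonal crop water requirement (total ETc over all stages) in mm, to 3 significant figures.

310 mm

initial: 0.36 × 2.25 × 50 = 40.50 mm
development: 0.73 × 4.45 × 25 = 81.21 mm
mid-season: 1.09 × 6.47 × 20 = 141.05 mm
late-season: 0.26 × 6.09 × 30 = 47.50 mm
Seasonal total = 310.26 mm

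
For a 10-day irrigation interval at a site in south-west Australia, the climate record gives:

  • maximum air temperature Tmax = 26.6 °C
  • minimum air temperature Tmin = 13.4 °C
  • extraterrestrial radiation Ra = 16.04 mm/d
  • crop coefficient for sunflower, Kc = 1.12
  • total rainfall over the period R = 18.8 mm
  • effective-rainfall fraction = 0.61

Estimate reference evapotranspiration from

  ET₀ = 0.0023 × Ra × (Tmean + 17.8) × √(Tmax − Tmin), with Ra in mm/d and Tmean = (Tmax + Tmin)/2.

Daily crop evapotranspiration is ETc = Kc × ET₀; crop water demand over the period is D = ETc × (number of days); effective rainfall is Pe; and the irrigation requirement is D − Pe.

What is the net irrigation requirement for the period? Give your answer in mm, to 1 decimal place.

Tmean = (26.6 + 13.4)/2 = 20.00 °C
ET₀ = 0.0023 × 16.04 × (20.00 + 17.8) × √13.2 = 0.0023 × 16.04 × 37.80 × 3.6332 = 5.0666 mm/d
ETc = Kc × ET₀ = 1.12 × 5.0666 = 5.6746 mm/d
Crop demand D = ETc × 10 d = 5.6746 × 10 = 56.746 mm
Pe = 0.61 × 18.8 = 11.468 mm
D − Pe = 56.746 − 11.468 = 45.278 mm

45.3 mm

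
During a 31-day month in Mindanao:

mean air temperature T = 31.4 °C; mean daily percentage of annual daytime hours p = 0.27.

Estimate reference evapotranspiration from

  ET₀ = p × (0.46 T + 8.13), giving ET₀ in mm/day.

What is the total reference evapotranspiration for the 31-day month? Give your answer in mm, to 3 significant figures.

189 mm

ET₀ = 0.27 × (0.46 × 31.4 + 8.13) = 0.27 × 22.574 = 6.0950 mm/d
Monthly total = 6.0950 × 31 = 188.945 mm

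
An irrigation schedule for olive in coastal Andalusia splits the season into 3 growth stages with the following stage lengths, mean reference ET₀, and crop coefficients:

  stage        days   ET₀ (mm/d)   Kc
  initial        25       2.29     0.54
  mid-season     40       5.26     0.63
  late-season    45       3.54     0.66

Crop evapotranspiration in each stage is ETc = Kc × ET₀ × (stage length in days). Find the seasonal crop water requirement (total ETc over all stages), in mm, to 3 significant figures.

initial: 0.54 × 2.29 × 25 = 30.92 mm
mid-season: 0.63 × 5.26 × 40 = 132.55 mm
late-season: 0.66 × 3.54 × 45 = 105.14 mm
Seasonal total = 268.61 mm

269 mm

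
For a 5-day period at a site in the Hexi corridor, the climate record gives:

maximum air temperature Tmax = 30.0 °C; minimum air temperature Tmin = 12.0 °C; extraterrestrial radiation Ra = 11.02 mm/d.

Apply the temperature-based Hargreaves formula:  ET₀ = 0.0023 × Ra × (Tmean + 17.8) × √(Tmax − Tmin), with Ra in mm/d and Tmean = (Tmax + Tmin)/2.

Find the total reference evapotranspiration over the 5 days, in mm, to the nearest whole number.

Tmean = (30.0 + 12.0)/2 = 21.00 °C
ET₀ = 0.0023 × 11.02 × (21.00 + 17.8) × √18.0 = 0.0023 × 11.02 × 38.80 × 4.2426 = 4.1723 mm/d
Over 5 days: 4.1723 × 5 = 20.862 mm

21 mm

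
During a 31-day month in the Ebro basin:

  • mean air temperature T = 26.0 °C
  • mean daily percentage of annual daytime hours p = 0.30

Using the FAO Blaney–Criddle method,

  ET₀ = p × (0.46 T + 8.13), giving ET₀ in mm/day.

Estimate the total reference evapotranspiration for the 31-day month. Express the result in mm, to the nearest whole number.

187 mm

ET₀ = 0.30 × (0.46 × 26.0 + 8.13) = 0.30 × 20.090 = 6.0270 mm/d
Monthly total = 6.0270 × 31 = 186.837 mm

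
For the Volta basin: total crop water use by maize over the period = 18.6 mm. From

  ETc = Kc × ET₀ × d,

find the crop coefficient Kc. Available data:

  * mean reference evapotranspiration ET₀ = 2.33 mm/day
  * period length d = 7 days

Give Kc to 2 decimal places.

ETc = Kc × ET₀ × d  ⇒  Kc = ETc / (ET₀ × d)
Kc = 18.6 / (2.33 × 7) = 18.6 / 16.31 = 1.1404

1.14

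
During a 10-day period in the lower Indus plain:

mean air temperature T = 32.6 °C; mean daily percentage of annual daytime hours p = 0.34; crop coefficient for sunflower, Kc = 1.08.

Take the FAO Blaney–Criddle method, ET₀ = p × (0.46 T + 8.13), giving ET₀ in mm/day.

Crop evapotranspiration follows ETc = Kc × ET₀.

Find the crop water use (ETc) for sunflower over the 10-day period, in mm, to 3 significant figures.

84.9 mm

ET₀ = 0.34 × (0.46 × 32.6 + 8.13) = 0.34 × 23.126 = 7.8628 mm/d
ETc = Kc × ET₀ = 1.08 × 7.8628 = 8.4918 mm/d
Over 10 days: 8.4918 × 10 = 84.918 mm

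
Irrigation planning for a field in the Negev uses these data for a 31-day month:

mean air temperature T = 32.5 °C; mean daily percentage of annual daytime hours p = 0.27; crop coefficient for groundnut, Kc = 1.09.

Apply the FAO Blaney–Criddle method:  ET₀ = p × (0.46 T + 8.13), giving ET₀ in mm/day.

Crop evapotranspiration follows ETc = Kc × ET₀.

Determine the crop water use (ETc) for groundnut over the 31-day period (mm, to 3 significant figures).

ET₀ = 0.27 × (0.46 × 32.5 + 8.13) = 0.27 × 23.080 = 6.2316 mm/d
ETc = Kc × ET₀ = 1.09 × 6.2316 = 6.7924 mm/d
Over 31 days: 6.7924 × 31 = 210.564 mm

211 mm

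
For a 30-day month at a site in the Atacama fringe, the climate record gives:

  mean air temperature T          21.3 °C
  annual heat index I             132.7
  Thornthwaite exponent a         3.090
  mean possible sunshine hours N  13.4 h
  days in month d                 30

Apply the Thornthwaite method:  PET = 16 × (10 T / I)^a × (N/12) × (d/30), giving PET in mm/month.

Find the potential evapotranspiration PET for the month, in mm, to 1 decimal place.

10T/I = 10 × 21.3 / 132.7 = 1.6051
(10T/I)^a = 1.6051^3.090 = 4.3152
Uncorrected PET = 16 × 4.3152 = 69.043 mm
Correction = (N/12)(d/30) = (13.4/12)(30/30) = 1.1167
PET = 69.043 × 1.1167 = 77.100 mm/month

77.1 mm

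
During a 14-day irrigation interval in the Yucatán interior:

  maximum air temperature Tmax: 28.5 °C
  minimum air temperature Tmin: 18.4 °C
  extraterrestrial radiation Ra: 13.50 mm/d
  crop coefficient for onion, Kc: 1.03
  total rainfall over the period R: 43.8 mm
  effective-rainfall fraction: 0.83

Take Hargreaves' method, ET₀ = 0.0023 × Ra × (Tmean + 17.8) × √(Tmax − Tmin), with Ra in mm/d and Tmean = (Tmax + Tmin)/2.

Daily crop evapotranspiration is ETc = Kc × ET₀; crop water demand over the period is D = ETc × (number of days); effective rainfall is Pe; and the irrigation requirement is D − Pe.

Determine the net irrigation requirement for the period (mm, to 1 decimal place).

22.3 mm

Tmean = (28.5 + 18.4)/2 = 23.45 °C
ET₀ = 0.0023 × 13.50 × (23.45 + 17.8) × √10.1 = 0.0023 × 13.50 × 41.25 × 3.1780 = 4.0704 mm/d
ETc = Kc × ET₀ = 1.03 × 4.0704 = 4.1925 mm/d
Crop demand D = ETc × 14 d = 4.1925 × 14 = 58.695 mm
Pe = 0.83 × 43.8 = 36.354 mm
D − Pe = 58.695 − 36.354 = 22.341 mm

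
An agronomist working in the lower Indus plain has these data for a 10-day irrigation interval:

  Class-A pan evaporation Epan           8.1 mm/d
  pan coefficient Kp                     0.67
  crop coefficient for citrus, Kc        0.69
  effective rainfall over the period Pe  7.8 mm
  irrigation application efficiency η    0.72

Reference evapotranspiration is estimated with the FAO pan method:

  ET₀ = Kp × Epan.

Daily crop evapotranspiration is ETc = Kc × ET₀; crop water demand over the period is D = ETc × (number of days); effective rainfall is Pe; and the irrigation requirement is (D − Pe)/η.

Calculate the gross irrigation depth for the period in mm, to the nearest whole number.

41 mm

ET₀ = 0.67 × 8.1 = 5.4270 mm/d
ETc = Kc × ET₀ = 0.69 × 5.4270 = 3.7446 mm/d
Crop demand D = ETc × 10 d = 3.7446 × 10 = 37.446 mm
D − Pe = 37.446 − 7.8 = 29.646 mm
Gross irrigation = 29.646 / 0.72 = 41.175 mm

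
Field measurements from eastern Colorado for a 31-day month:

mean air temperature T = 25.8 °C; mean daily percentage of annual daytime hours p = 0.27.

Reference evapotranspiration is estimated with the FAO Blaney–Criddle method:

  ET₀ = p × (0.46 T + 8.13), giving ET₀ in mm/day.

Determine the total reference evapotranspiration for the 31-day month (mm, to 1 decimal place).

ET₀ = 0.27 × (0.46 × 25.8 + 8.13) = 0.27 × 19.998 = 5.3995 mm/d
Monthly total = 5.3995 × 31 = 167.385 mm

167.4 mm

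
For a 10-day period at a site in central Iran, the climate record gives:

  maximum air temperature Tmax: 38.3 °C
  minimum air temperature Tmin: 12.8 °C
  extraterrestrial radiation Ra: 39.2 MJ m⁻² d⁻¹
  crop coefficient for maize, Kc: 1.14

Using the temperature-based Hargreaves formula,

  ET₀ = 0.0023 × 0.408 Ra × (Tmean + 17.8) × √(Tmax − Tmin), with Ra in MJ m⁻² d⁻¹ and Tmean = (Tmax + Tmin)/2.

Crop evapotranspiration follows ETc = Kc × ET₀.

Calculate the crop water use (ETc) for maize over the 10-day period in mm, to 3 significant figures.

Tmean = (38.3 + 12.8)/2 = 25.55 °C
0.408 Ra = 0.408 × 39.2 = 15.9936 mm/d equivalent
ET₀ = 0.0023 × 15.9936 × (25.55 + 17.8) × √25.5 = 0.0023 × 15.9936 × 43.35 × 5.0498 = 8.0526 mm/d
ETc = Kc × ET₀ = 1.14 × 8.0526 = 9.1800 mm/d
Over 10 days: 9.1800 × 10 = 91.800 mm

91.8 mm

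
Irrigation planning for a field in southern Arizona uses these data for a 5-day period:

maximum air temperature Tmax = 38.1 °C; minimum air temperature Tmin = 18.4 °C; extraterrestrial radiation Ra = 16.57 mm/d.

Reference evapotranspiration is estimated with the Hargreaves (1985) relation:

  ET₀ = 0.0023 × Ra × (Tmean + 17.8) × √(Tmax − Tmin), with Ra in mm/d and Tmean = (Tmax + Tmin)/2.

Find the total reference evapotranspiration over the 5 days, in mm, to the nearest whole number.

39 mm

Tmean = (38.1 + 18.4)/2 = 28.25 °C
ET₀ = 0.0023 × 16.57 × (28.25 + 17.8) × √19.7 = 0.0023 × 16.57 × 46.05 × 4.4385 = 7.7896 mm/d
Over 5 days: 7.7896 × 5 = 38.948 mm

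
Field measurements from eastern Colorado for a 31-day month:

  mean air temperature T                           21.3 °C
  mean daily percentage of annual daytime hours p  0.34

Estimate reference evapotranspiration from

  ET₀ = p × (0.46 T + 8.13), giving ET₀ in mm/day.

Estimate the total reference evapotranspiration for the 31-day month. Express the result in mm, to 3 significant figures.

ET₀ = 0.34 × (0.46 × 21.3 + 8.13) = 0.34 × 17.928 = 6.0955 mm/d
Monthly total = 6.0955 × 31 = 188.961 mm

189 mm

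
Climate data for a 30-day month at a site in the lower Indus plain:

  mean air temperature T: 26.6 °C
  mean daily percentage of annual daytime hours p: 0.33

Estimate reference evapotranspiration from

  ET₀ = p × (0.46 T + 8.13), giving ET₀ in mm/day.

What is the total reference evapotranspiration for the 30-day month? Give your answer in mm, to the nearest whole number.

202 mm

ET₀ = 0.33 × (0.46 × 26.6 + 8.13) = 0.33 × 20.366 = 6.7208 mm/d
Monthly total = 6.7208 × 30 = 201.624 mm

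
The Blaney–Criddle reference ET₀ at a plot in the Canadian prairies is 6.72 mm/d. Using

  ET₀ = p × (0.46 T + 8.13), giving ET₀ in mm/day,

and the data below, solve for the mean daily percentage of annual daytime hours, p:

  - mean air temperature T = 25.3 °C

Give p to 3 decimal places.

0.340

p = ET₀ / (0.46 T + 8.13) = 6.72 / (0.46 × 25.3 + 8.13) = 6.72 / 19.768 = 0.3399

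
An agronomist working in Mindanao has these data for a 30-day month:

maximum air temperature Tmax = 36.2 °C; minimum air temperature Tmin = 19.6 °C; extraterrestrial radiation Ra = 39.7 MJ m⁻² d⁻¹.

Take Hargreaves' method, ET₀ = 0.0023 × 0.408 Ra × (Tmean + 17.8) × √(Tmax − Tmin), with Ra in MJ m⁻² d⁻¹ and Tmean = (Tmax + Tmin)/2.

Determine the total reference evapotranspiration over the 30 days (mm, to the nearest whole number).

208 mm

Tmean = (36.2 + 19.6)/2 = 27.90 °C
0.408 Ra = 0.408 × 39.7 = 16.1976 mm/d equivalent
ET₀ = 0.0023 × 16.1976 × (27.90 + 17.8) × √16.6 = 0.0023 × 16.1976 × 45.70 × 4.0743 = 6.9366 mm/d
Over 30 days: 6.9366 × 30 = 208.098 mm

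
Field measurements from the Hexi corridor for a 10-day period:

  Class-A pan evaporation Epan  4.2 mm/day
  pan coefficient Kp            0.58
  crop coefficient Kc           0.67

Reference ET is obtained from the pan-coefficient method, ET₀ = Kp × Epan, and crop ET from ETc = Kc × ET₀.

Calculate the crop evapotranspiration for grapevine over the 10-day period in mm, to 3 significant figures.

16.3 mm

ET₀ = 0.58 × 4.2 = 2.4360 mm/d
ETc = Kc × ET₀ = 0.67 × 2.4360 = 1.6321 mm/d
Over 10 days: 1.6321 × 10 = 16.321 mm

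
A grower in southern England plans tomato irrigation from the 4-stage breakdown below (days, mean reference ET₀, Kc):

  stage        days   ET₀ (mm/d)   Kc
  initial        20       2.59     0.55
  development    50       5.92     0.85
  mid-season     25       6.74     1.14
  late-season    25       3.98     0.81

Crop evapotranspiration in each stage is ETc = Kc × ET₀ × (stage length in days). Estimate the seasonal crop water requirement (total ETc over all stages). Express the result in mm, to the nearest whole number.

553 mm

initial: 0.55 × 2.59 × 20 = 28.49 mm
development: 0.85 × 5.92 × 50 = 251.60 mm
mid-season: 1.14 × 6.74 × 25 = 192.09 mm
late-season: 0.81 × 3.98 × 25 = 80.60 mm
Seasonal total = 552.78 mm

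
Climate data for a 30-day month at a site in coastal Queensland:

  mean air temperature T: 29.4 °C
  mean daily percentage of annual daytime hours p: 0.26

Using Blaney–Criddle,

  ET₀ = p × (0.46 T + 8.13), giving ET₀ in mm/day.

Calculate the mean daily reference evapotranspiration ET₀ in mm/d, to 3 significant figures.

5.63 mm/d

ET₀ = 0.26 × (0.46 × 29.4 + 8.13) = 0.26 × 21.654 = 5.6300 mm/d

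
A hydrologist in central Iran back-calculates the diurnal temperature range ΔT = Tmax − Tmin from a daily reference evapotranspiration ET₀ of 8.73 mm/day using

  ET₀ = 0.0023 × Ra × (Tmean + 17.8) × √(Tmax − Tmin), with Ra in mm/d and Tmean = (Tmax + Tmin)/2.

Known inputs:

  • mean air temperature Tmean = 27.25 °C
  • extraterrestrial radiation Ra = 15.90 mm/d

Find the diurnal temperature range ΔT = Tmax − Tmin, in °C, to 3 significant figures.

√ΔT = ET₀ / [0.0023 × Ra × (Tmean+17.8)] = 8.73 / (0.0023 × 15.90 × 45.05) = 5.2990
ΔT = 5.2990² = 28.079 °C

28.1 °C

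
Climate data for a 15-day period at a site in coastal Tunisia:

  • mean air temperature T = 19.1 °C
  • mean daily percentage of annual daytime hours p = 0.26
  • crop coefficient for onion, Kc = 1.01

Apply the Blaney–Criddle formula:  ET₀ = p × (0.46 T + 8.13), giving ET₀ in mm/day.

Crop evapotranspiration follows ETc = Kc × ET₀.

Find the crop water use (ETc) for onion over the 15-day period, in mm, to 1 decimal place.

ET₀ = 0.26 × (0.46 × 19.1 + 8.13) = 0.26 × 16.916 = 4.3982 mm/d
ETc = Kc × ET₀ = 1.01 × 4.3982 = 4.4422 mm/d
Over 15 days: 4.4422 × 15 = 66.633 mm

66.6 mm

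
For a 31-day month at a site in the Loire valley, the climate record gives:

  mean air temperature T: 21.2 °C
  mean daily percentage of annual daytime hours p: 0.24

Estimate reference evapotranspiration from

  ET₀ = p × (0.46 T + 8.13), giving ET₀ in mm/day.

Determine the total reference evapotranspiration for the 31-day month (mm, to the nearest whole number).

ET₀ = 0.24 × (0.46 × 21.2 + 8.13) = 0.24 × 17.882 = 4.2917 mm/d
Monthly total = 4.2917 × 31 = 133.043 mm

133 mm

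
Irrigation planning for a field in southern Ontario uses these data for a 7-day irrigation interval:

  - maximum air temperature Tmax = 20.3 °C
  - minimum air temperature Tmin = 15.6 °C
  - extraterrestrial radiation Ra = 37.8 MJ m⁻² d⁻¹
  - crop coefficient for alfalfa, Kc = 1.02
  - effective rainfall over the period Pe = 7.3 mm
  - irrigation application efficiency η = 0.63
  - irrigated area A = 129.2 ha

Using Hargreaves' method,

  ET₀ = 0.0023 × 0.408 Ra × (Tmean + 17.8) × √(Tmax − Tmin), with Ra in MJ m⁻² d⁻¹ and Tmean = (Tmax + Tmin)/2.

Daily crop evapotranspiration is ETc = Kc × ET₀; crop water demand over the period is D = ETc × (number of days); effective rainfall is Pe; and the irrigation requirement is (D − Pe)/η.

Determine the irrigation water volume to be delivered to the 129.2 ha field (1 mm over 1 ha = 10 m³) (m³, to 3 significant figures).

Tmean = (20.3 + 15.6)/2 = 17.95 °C
0.408 Ra = 0.408 × 37.8 = 15.4224 mm/d equivalent
ET₀ = 0.0023 × 15.4224 × (17.95 + 17.8) × √4.7 = 0.0023 × 15.4224 × 35.75 × 2.1679 = 2.7491 mm/d
ETc = Kc × ET₀ = 1.02 × 2.7491 = 2.8041 mm/d
Crop demand D = ETc × 7 d = 2.8041 × 7 = 19.629 mm
D − Pe = 19.629 − 7.3 = 12.329 mm
Gross irrigation = 12.329 / 0.63 = 19.570 mm
Volume = 19.570 mm × 129.2 ha × 10 = 25284.4 m³

25300 m³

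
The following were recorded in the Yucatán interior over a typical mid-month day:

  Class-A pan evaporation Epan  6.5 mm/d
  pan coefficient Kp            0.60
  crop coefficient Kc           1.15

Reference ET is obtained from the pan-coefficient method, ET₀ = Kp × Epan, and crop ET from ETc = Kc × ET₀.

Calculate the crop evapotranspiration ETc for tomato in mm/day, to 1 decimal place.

4.5 mm/day

ET₀ = 0.60 × 6.5 = 3.9000 mm/d
ETc = Kc × ET₀ = 1.15 × 3.9000 = 4.4850 mm/d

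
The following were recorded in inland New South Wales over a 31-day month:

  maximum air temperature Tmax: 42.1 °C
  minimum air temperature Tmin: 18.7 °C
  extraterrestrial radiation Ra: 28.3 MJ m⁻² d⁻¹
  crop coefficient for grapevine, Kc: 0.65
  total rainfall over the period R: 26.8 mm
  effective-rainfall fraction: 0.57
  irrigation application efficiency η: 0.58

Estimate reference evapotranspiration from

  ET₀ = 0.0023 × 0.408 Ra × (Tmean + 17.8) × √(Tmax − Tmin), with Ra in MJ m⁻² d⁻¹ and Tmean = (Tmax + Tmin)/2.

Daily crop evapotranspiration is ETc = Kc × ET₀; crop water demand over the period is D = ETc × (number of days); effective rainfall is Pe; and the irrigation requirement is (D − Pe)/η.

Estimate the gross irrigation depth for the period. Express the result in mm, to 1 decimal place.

Tmean = (42.1 + 18.7)/2 = 30.40 °C
0.408 Ra = 0.408 × 28.3 = 11.5464 mm/d equivalent
ET₀ = 0.0023 × 11.5464 × (30.40 + 17.8) × √23.4 = 0.0023 × 11.5464 × 48.20 × 4.8374 = 6.1920 mm/d
ETc = Kc × ET₀ = 0.65 × 6.1920 = 4.0248 mm/d
Crop demand D = ETc × 31 d = 4.0248 × 31 = 124.769 mm
Pe = 0.57 × 26.8 = 15.276 mm
D − Pe = 124.769 − 15.276 = 109.493 mm
Gross irrigation = 109.493 / 0.58 = 188.781 mm

188.8 mm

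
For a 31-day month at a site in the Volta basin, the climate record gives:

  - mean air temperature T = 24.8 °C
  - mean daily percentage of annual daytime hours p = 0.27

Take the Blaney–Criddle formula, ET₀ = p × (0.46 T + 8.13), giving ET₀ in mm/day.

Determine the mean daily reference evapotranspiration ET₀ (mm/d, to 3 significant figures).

5.28 mm/d

ET₀ = 0.27 × (0.46 × 24.8 + 8.13) = 0.27 × 19.538 = 5.2753 mm/d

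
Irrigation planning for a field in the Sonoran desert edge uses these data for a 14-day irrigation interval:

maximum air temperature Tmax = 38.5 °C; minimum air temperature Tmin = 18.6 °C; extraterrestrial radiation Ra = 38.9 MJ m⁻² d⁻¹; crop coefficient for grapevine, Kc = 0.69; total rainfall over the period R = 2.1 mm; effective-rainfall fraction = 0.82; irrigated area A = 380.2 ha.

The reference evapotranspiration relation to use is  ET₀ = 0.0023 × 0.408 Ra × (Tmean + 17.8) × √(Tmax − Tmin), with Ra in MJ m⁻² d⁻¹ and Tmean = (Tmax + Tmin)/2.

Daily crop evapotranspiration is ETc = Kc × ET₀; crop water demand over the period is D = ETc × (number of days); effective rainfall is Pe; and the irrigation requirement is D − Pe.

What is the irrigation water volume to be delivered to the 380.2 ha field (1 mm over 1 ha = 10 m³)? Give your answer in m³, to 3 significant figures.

Tmean = (38.5 + 18.6)/2 = 28.55 °C
0.408 Ra = 0.408 × 38.9 = 15.8712 mm/d equivalent
ET₀ = 0.0023 × 15.8712 × (28.55 + 17.8) × √19.9 = 0.0023 × 15.8712 × 46.35 × 4.4609 = 7.5476 mm/d
ETc = Kc × ET₀ = 0.69 × 7.5476 = 5.2078 mm/d
Crop demand D = ETc × 14 d = 5.2078 × 14 = 72.909 mm
Pe = 0.82 × 2.1 = 1.722 mm
D − Pe = 72.909 − 1.722 = 71.187 mm
Volume = 71.187 mm × 380.2 ha × 10 = 270653.0 m³

271000 m³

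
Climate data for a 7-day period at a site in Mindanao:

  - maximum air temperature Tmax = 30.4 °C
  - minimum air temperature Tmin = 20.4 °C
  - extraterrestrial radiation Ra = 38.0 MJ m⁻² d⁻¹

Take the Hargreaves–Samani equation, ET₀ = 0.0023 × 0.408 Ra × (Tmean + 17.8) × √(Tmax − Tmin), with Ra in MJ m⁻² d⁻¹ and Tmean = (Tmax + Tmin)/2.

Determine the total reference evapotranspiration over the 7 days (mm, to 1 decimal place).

34.1 mm

Tmean = (30.4 + 20.4)/2 = 25.40 °C
0.408 Ra = 0.408 × 38.0 = 15.5040 mm/d equivalent
ET₀ = 0.0023 × 15.5040 × (25.40 + 17.8) × √10.0 = 0.0023 × 15.5040 × 43.20 × 3.1623 = 4.8715 mm/d
Over 7 days: 4.8715 × 7 = 34.101 mm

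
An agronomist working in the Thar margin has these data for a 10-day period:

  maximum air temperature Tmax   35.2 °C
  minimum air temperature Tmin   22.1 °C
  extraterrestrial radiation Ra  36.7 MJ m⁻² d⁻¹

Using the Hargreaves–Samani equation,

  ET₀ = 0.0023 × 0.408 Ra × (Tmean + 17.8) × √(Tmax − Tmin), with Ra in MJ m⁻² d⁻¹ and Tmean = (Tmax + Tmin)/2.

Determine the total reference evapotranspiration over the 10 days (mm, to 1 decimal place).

57.9 mm

Tmean = (35.2 + 22.1)/2 = 28.65 °C
0.408 Ra = 0.408 × 36.7 = 14.9736 mm/d equivalent
ET₀ = 0.0023 × 14.9736 × (28.65 + 17.8) × √13.1 = 0.0023 × 14.9736 × 46.45 × 3.6194 = 5.7900 mm/d
Over 10 days: 5.7900 × 10 = 57.900 mm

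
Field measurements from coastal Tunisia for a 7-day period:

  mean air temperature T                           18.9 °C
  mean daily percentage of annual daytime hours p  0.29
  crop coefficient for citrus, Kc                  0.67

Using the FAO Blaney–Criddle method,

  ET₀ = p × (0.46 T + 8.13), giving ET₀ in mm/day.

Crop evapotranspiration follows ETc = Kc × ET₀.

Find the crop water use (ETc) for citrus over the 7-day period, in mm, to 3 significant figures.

22.9 mm

ET₀ = 0.29 × (0.46 × 18.9 + 8.13) = 0.29 × 16.824 = 4.8790 mm/d
ETc = Kc × ET₀ = 0.67 × 4.8790 = 3.2689 mm/d
Over 7 days: 3.2689 × 7 = 22.882 mm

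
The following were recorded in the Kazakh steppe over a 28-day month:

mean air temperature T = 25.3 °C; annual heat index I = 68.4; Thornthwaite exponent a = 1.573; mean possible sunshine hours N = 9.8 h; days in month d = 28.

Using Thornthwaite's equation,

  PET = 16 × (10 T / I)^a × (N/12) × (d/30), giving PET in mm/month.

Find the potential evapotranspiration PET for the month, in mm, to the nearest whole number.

95 mm

10T/I = 10 × 25.3 / 68.4 = 3.6988
(10T/I)^a = 3.6988^1.573 = 7.8264
Uncorrected PET = 16 × 7.8264 = 125.222 mm
Correction = (N/12)(d/30) = (9.8/12)(28/30) = 0.7622
PET = 125.222 × 0.7622 = 95.444 mm/month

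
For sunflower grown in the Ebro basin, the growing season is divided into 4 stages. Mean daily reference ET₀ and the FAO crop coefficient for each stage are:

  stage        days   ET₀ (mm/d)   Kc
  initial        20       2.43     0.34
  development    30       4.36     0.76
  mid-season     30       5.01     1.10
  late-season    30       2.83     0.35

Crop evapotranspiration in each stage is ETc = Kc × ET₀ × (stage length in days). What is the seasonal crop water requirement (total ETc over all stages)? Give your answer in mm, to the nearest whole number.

initial: 0.34 × 2.43 × 20 = 16.52 mm
development: 0.76 × 4.36 × 30 = 99.41 mm
mid-season: 1.10 × 5.01 × 30 = 165.33 mm
late-season: 0.35 × 2.83 × 30 = 29.72 mm
Seasonal total = 310.98 mm

311 mm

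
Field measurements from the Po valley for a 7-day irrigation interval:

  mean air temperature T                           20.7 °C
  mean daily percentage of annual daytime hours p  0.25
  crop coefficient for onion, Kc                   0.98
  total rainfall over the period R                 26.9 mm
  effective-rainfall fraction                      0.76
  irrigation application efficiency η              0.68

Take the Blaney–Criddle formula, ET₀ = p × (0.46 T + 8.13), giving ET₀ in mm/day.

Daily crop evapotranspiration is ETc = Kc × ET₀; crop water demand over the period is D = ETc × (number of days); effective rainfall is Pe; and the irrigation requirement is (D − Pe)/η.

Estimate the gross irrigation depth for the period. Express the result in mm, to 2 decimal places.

14.45 mm

ET₀ = 0.25 × (0.46 × 20.7 + 8.13) = 0.25 × 17.652 = 4.4130 mm/d
ETc = Kc × ET₀ = 0.98 × 4.4130 = 4.3247 mm/d
Crop demand D = ETc × 7 d = 4.3247 × 7 = 30.273 mm
Pe = 0.76 × 26.9 = 20.444 mm
D − Pe = 30.273 − 20.444 = 9.829 mm
Gross irrigation = 9.829 / 0.68 = 14.454 mm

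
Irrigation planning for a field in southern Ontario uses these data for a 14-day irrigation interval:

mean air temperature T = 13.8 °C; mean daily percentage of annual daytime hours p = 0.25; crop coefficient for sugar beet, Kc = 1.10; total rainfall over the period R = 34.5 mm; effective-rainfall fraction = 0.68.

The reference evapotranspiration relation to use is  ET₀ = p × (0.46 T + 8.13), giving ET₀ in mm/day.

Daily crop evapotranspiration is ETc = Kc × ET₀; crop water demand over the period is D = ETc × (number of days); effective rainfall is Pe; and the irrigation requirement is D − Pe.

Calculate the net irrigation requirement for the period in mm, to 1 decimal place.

ET₀ = 0.25 × (0.46 × 13.8 + 8.13) = 0.25 × 14.478 = 3.6195 mm/d
ETc = Kc × ET₀ = 1.10 × 3.6195 = 3.9815 mm/d
Crop demand D = ETc × 14 d = 3.9815 × 14 = 55.741 mm
Pe = 0.68 × 34.5 = 23.460 mm
D − Pe = 55.741 − 23.460 = 32.281 mm

32.3 mm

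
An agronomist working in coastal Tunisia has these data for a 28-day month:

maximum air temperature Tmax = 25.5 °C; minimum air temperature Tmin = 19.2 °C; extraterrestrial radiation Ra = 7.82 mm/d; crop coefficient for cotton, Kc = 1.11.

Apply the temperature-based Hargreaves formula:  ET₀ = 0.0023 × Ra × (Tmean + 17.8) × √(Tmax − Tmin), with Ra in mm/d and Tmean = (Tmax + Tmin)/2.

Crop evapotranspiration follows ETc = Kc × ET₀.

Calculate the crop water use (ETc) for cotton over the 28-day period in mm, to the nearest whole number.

56 mm

Tmean = (25.5 + 19.2)/2 = 22.35 °C
ET₀ = 0.0023 × 7.82 × (22.35 + 17.8) × √6.3 = 0.0023 × 7.82 × 40.15 × 2.5100 = 1.8126 mm/d
ETc = Kc × ET₀ = 1.11 × 1.8126 = 2.0120 mm/d
Over 28 days: 2.0120 × 28 = 56.336 mm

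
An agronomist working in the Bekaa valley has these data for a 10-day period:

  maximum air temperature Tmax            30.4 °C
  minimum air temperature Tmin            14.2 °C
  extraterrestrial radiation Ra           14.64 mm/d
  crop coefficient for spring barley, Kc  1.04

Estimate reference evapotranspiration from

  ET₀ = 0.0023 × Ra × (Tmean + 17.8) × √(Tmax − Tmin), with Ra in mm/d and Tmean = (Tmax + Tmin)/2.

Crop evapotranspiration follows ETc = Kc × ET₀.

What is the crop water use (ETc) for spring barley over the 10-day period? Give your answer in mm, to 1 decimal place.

Tmean = (30.4 + 14.2)/2 = 22.30 °C
ET₀ = 0.0023 × 14.64 × (22.30 + 17.8) × √16.2 = 0.0023 × 14.64 × 40.10 × 4.0249 = 5.4346 mm/d
ETc = Kc × ET₀ = 1.04 × 5.4346 = 5.6520 mm/d
Over 10 days: 5.6520 × 10 = 56.520 mm

56.5 mm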